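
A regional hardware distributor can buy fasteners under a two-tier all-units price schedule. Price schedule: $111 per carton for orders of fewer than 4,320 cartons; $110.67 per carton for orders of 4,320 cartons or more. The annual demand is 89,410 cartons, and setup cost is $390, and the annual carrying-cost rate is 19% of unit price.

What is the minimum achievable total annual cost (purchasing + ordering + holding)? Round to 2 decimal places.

$9,948,495.40

H₁ = 19%×$111 = $21.0900;  H₂ = 19%×$110.67 = $21.0273
EOQ₁ = √(2×89,410×390/21.0900) = 1,818.45  (< 4,320, feasible at tier 1)
EOQ₂ = √(2×89,410×390/21.0273) = 1,821.16  (< 4,320 → use Q = 4,320 at tier-2 price)
TC(tier 1 (EOQ₁), Q≈1,818.5) = $9,962,861.17
TC(tier 2, Q≈4,320.0) = $9,948,495.40
Minimum at tier 2: $9,948,495.40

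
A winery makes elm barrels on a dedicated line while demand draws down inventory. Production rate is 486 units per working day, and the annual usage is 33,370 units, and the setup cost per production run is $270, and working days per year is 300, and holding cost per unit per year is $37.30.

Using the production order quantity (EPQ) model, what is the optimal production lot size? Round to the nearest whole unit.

d = 33,370/300 = 111.2333 units/day;  effective holding cost H(1 − d/p) = 37.3·(1 − 111.2333/486) = 28.76296
Q* = √(2DS / H_eff) = √(2·33,370·270 / 28.76296) ≈ 791.51

792 units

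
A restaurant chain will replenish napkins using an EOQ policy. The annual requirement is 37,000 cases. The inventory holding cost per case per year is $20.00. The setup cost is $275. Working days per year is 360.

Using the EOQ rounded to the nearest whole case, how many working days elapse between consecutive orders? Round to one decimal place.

9.8 days

2DS/H = 2·37,000·275/20 = 1,017,500.00
EOQ = √1,017,500.00 ≈ 1,008.71 → Q = 1,009 cases
Cycle time = (working days × Q)/D = (360 × 1,009) / 37,000 = 9.817 days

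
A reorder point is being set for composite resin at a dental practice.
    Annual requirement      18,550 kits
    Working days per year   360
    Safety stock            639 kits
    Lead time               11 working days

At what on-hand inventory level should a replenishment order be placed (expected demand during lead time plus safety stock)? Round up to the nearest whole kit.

1,206 kits

Daily demand d = 18,550 / 360 = 51.528 kits/day
Demand during lead time = 51.528 × 11 = 566.81
Reorder point = 566.81 + 639 = 1,205.81 → round up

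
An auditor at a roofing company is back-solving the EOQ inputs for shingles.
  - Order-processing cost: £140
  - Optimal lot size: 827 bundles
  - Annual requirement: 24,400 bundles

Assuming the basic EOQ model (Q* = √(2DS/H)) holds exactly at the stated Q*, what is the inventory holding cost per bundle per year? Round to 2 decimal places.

From Q* = √(2DS/H) ⇒ Q*² = 2DS/H.
H = 2DS / Q² = 2 × 24,400 × 140 / 827² = 9.9893

£9.99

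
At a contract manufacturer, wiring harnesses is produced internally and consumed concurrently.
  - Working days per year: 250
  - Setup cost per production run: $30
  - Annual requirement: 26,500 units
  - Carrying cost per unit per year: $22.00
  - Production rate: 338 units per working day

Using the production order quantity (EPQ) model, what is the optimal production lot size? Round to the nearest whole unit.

d = 26,500/250 = 106.0000 units/day;  effective holding cost H(1 − d/p) = 22·(1 − 106.0000/338) = 15.10059
Q* = √(2DS / H_eff) = √(2·26,500·30 / 15.10059) ≈ 324.49

324 units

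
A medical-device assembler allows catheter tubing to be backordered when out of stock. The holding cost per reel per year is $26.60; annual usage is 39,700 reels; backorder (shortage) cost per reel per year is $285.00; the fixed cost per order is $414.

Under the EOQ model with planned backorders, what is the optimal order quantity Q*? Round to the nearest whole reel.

Basic EOQ = √(2·39,700·414/26.6) = 1,111.654
Backorder adjustment √((H+b)/b) = √((26.6+285)/285) = 1.0456
Q* = 1,111.654 × 1.0456 ≈ 1,162.37

1,162 reels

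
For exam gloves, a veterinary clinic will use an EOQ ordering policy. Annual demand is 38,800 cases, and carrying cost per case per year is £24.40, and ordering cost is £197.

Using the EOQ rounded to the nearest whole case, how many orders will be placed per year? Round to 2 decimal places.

Q* = √(2·D·S / H) = √(2·38,800·197 / 24.4) = √626,524.6 ≈ 791.53 → Q = 792
Orders per year = D/Q = 38,800 / 792 = 48.990

48.99 orders per year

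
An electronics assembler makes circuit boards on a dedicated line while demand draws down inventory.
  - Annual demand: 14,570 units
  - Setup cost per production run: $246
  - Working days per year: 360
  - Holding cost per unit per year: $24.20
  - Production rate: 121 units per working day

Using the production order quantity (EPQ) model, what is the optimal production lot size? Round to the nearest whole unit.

667 units

d = 14,570/360 = 40.4722 units/day;  effective holding cost H(1 − d/p) = 24.2·(1 − 40.4722/121) = 16.10556
Q* = √(2DS / H_eff) = √(2·14,570·246 / 16.10556) ≈ 667.15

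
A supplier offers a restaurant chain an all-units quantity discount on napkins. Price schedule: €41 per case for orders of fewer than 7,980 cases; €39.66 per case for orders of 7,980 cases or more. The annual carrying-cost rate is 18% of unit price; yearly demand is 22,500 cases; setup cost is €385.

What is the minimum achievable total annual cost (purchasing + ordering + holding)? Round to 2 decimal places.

H₁ = 18%×€41 = €7.3800;  H₂ = 18%×€39.66 = €7.1388
EOQ₁ = √(2×22,500×385/7.3800) = 1,532.18  (< 7,980, feasible at tier 1)
EOQ₂ = √(2×22,500×385/7.1388) = 1,557.84  (< 7,980 → use Q = 7,980 at tier-2 price)
TC(tier 1 (EOQ₁), Q≈1,532.2) = €933,807.45
TC(tier 2, Q≈7,980.0) = €921,919.34
Minimum at tier 2: €921,919.34

€921,919.34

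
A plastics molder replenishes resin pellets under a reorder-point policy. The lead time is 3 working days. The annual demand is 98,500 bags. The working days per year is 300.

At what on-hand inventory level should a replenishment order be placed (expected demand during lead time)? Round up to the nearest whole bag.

985 bags

Daily demand d = 98,500 / 300 = 328.333 bags/day
Demand during lead time = 328.333 × 3 = 985.00
Reorder point = 985.00 → round up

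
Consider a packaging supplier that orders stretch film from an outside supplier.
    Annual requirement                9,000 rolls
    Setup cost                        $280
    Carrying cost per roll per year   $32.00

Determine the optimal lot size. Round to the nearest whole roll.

2DS/H = 2·9,000·280/32 = 157,500.00
EOQ = √157,500.00 ≈ 396.86

397 rolls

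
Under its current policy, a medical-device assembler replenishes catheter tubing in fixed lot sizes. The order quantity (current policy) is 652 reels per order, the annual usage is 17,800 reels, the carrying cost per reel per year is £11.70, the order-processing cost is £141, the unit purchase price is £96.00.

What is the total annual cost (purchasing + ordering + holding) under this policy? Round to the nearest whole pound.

Ordering: D/Q × S = 17,800/652 × £141 = £3,849.39
Holding:  Q/2 × H = 652/2 × £11.7 = £3,814.20
Purchase cost = D·C = 17,800 × 96 = £1,708,800.00
Total = £3,849.39 + £3,814.20 + £1,708,800.00 = £1,716,463.59

£1,716,464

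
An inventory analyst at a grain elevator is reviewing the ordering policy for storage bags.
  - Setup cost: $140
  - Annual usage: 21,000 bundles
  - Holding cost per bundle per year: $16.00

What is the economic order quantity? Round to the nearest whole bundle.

Optimal lot size Q* = (2 × 21,000 × $140 / $16)^½ ≈ 606.22

606 bundles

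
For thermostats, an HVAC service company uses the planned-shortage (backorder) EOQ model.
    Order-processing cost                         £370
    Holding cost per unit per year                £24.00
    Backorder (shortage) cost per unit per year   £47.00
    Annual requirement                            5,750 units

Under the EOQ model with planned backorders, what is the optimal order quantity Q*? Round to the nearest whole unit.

Q* = √(2DS/H) · √((H + b)/b)
   = √(2 × 5,750 × 370 / 24) · √((24 + 47) / 47)
   = 421.060 × 1.2291 ≈ 517.52

518 units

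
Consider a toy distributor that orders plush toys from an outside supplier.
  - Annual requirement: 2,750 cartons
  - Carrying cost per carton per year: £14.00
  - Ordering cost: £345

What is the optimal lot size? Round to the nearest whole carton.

368 cartons

EOQ = √(2DS/H) = √(2 × 2,750 × 345 / 14)
    = √(135,535.71) ≈ 368.15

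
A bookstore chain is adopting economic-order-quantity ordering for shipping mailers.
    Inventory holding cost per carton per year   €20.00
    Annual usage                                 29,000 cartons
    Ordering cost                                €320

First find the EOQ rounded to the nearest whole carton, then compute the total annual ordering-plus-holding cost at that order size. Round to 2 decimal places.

EOQ = √(2DS/H) = √(2 × 29,000 × 320 / 20)
    = √(928,000.00) ≈ 963.33 → Q = 963 cartons
Orders/yr = 29,000/963 = 30.114; ordering cost = 30.114 × €320 = €9,636.55
Average inventory = 963/2 = 481.5; holding cost = 481.5 × €20 = €9,630.00
Total = €9,636.55 + €9,630.00 = €19,266.55

€19,266.55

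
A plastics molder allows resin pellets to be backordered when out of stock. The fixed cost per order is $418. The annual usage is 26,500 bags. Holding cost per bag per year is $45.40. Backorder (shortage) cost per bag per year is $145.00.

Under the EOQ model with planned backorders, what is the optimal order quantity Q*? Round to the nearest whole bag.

Basic EOQ = √(2·26,500·418/45.4) = 698.551
Backorder adjustment √((H+b)/b) = √((45.4+145)/145) = 1.1459
Q* = 698.551 × 1.1459 ≈ 800.47

800 bags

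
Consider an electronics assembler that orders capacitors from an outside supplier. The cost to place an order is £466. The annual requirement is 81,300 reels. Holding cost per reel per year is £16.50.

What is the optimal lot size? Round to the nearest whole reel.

2,143 reels

2DS/H = 2·81,300·466/16.5 = 4,592,218.18
EOQ = √4,592,218.18 ≈ 2,142.95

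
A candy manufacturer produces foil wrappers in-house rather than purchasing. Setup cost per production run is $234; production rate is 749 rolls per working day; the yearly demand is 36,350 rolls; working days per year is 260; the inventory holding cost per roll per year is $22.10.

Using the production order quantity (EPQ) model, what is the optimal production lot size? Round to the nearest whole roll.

Daily demand d = 36,350/260 = 139.808; p = 749; 1 − d/p = 0.81334
EPQ = √(2DS / (H(1 − d/p)))
    = √(2 × 36,350 × 234 / (22.1 × 0.81334)) ≈ 972.84

973 rolls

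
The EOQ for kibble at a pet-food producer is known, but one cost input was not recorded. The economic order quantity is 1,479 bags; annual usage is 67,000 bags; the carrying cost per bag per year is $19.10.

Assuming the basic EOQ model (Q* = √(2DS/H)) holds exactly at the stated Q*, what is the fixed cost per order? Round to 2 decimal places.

$311.79

Since Q* = (2DS/H)^½, squaring gives Q*²·H = 2DS.
S = Q²H / (2D) = 1,479² × 19.1 / (2 × 67,000) = 311.7920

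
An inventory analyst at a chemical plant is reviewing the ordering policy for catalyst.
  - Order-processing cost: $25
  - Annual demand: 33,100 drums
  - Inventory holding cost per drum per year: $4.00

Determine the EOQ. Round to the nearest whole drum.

643 drums

2DS/H = 2·33,100·25/4 = 413,750.00
EOQ = √413,750.00 ≈ 643.23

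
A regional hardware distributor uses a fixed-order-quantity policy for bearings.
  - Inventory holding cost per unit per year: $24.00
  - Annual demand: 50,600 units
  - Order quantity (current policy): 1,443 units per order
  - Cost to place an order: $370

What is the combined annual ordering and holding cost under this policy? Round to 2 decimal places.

Orders/yr = 50,600/1,443 = 35.066; ordering cost = 35.066 × $370 = $12,974.36
Average inventory = 1,443/2 = 721.5; holding cost = 721.5 × $24 = $17,316.00
Total = $12,974.36 + $17,316.00 = $30,290.36

$30,290.36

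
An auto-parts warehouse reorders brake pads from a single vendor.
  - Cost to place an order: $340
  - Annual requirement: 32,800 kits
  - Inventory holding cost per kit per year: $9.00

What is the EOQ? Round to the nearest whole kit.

Optimal lot size Q* = (2 × 32,800 × $340 / $9)^½ ≈ 1,574.24

1,574 kits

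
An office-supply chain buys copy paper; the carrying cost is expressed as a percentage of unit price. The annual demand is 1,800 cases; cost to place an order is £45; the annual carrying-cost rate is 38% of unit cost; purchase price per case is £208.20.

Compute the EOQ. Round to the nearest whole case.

Holding cost per case per year: H = 38% × £208.2 = £79.1160
Q* = √(2·D·S / H) = √(2·1,800·45 / 79.116) = √2,047.6 ≈ 45.25

45 cases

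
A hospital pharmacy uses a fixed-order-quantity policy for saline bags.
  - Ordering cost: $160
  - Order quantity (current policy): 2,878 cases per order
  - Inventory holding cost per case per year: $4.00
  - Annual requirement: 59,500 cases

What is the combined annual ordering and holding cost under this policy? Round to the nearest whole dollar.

Ordering: D/Q × S = 59,500/2,878 × $160 = $3,307.85
Holding:  Q/2 × H = 2,878/2 × $4 = $5,756.00
Total = $3,307.85 + $5,756.00 = $9,063.85

$9,064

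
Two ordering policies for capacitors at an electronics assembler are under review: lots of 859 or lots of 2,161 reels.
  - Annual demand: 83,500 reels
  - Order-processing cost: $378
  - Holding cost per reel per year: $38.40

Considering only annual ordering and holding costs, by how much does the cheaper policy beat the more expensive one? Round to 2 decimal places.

TC(Q) = (D/Q)S + (Q/2)H
TC(859) = (83,500/859)×378 + (859/2)×38.4 = $53,236.69
TC(2,161) = (83,500/2,161)×378 + (2,161/2)×38.4 = $56,096.94
Lots of 859 are cheaper by $2,860.25.

$2,860.25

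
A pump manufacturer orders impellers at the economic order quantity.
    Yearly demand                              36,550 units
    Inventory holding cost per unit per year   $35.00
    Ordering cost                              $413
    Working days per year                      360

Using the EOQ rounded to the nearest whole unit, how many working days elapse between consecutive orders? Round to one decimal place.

Optimal lot size Q* = (2 × 36,550 × $413 / $35)^½ ≈ 928.75 → Q = 929 units
T = Q/D × 360 days = 929/36,550 × 360 = 9.150 days

9.2 days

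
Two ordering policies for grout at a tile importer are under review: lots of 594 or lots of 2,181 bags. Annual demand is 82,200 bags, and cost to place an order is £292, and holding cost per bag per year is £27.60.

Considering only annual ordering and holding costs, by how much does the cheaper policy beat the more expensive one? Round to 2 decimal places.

£7,502.25

Annual cost at Q: ordering D·S/Q plus holding Q·H/2.
TC(594) = (82,200/594)×292 + (594/2)×27.6 = £48,605.28
TC(2,181) = (82,200/2,181)×292 + (2,181/2)×27.6 = £41,103.03
Lots of 2,181 are cheaper by £7,502.25.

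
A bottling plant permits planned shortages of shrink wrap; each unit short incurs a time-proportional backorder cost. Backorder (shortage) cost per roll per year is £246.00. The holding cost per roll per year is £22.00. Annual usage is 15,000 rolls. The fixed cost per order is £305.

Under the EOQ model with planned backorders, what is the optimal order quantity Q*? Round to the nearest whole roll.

673 rolls

Basic EOQ = √(2·15,000·305/22) = 644.910
Backorder adjustment √((H+b)/b) = √((22+246)/246) = 1.0438
Q* = 644.910 × 1.0438 ≈ 673.13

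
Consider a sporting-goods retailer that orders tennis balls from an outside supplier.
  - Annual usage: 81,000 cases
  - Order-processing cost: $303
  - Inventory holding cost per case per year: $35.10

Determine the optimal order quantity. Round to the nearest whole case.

1,183 cases

Optimal lot size Q* = (2 × 81,000 × $303 / $35.1)^½ ≈ 1,182.57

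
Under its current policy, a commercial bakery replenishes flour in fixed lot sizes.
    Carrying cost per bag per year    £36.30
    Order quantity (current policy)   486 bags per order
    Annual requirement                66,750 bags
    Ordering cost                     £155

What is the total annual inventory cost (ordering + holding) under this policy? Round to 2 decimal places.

£30,109.48

Ordering: D/Q × S = 66,750/486 × £155 = £21,288.58
Holding:  Q/2 × H = 486/2 × £36.3 = £8,820.90
Total = £21,288.58 + £8,820.90 = £30,109.48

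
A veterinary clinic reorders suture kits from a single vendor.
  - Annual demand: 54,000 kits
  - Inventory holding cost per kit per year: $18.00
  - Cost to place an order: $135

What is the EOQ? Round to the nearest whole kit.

900 kits

Q* = √(2·D·S / H) = √(2·54,000·135 / 18) = √810,000.0 ≈ 900.00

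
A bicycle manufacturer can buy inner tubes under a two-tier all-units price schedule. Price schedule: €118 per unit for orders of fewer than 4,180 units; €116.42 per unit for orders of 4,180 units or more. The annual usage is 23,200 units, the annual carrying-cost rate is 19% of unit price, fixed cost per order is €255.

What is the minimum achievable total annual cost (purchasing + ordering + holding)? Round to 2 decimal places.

€2,748,589.69

H₁ = 19%×€118 = €22.4200;  H₂ = 19%×€116.42 = €22.1198
EOQ₁ = √(2×23,200×255/22.4200) = 726.46  (< 4,180, feasible at tier 1)
EOQ₂ = √(2×23,200×255/22.1198) = 731.37  (< 4,180 → use Q = 4,180 at tier-2 price)
TC(tier 1 (EOQ₁), Q≈726.5) = €2,753,887.22
TC(tier 2, Q≈4,180.0) = €2,748,589.69
Minimum at tier 2: €2,748,589.69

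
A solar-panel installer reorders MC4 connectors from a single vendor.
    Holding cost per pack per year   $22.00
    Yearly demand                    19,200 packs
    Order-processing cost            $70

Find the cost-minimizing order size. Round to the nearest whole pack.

Q* = √(2·D·S / H) = √(2·19,200·70 / 22) = √122,181.8 ≈ 349.55

350 packs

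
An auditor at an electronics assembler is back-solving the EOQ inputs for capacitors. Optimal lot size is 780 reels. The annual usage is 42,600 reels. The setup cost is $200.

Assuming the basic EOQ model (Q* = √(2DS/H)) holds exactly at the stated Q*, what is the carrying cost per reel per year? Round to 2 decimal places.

Since Q* = (2DS/H)^½, squaring gives Q*²·H = 2DS.
H = 2DS / Q² = 2 × 42,600 × 200 / 780² = 28.0079

$28.01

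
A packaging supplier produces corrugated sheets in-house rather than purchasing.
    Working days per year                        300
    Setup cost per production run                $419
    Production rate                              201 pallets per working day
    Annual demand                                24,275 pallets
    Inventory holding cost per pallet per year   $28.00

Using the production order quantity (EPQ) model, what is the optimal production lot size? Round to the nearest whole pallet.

Daily demand d = 24,275/300 = 80.917; p = 201; 1 − d/p = 0.59743
EPQ = √(2DS / (H(1 − d/p)))
    = √(2 × 24,275 × 419 / (28 × 0.59743)) ≈ 1,102.76

1,103 pallets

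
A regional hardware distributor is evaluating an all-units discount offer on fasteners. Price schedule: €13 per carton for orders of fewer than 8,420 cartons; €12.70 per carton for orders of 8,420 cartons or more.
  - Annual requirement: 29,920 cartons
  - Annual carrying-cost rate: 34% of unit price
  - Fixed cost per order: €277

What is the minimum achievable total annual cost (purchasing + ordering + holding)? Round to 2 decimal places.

H₁ = 34%×€13 = €4.4200;  H₂ = 34%×€12.70 = €4.3180
EOQ₁ = √(2×29,920×277/4.4200) = 1,936.53  (< 8,420, feasible at tier 1)
EOQ₂ = √(2×29,920×277/4.3180) = 1,959.27  (< 8,420 → use Q = 8,420 at tier-2 price)
TC(tier 1 (EOQ₁), Q≈1,936.5) = €397,519.47
TC(tier 2, Q≈8,420.0) = €399,147.08
Minimum at tier 1 (EOQ₁): €397,519.47

€397,519.47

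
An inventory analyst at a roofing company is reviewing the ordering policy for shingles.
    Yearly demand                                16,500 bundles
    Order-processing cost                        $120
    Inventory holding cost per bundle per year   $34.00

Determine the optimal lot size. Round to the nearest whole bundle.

EOQ = √(2DS/H) = √(2 × 16,500 × 120 / 34)
    = √(116,470.59) ≈ 341.28

341 bundles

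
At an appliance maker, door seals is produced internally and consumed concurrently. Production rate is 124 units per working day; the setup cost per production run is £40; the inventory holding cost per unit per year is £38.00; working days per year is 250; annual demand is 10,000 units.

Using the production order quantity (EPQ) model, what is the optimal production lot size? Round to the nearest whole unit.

d = 10,000/250 = 40.0000 units/day;  effective holding cost H(1 − d/p) = 38·(1 − 40.0000/124) = 25.74194
Q* = √(2DS / H_eff) = √(2·10,000·40 / 25.74194) ≈ 176.29

176 units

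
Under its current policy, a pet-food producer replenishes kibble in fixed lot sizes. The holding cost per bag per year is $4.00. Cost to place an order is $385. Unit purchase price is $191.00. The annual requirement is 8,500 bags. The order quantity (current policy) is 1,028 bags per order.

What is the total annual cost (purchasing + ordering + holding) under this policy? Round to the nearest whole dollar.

Orders/yr = 8,500/1,028 = 8.268; ordering cost = 8.268 × $385 = $3,183.37
Average inventory = 1,028/2 = 514; holding cost = 514 × $4 = $2,056.00
Purchase cost = D·C = 8,500 × 191 = $1,623,500.00
Total = $3,183.37 + $2,056.00 + $1,623,500.00 = $1,628,739.37

$1,628,739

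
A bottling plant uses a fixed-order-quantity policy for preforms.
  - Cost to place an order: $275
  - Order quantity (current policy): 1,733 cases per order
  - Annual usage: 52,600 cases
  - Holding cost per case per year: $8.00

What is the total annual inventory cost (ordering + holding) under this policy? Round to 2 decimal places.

$15,278.80

Annual ordering cost = (D/Q)·S = (52,600/1,733) × 275 = $8,346.80
Annual holding cost  = (Q/2)·H = (1,733/2) × 8 = $6,932.00
Total = $8,346.80 + $6,932.00 = $15,278.80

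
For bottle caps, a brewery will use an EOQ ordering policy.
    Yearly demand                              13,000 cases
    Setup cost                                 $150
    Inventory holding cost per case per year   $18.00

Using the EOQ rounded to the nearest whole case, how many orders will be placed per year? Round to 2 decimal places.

27.96 orders per year

Q* = √(2·D·S / H) = √(2·13,000·150 / 18) = √216,666.7 ≈ 465.47 → Q = 465
Orders per year = D/Q = 13,000 / 465 = 27.957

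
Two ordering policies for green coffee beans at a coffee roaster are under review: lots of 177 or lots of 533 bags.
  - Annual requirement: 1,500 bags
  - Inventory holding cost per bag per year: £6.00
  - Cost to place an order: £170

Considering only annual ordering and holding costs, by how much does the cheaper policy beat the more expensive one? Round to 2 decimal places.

TC(Q) = (D/Q)S + (Q/2)H
TC(177) = (1,500/177)×170 + (177/2)×6 = £1,971.68
TC(533) = (1,500/533)×170 + (533/2)×6 = £2,077.42
|ΔTC| = |£1,971.68 − £2,077.42| = £105.75

£105.75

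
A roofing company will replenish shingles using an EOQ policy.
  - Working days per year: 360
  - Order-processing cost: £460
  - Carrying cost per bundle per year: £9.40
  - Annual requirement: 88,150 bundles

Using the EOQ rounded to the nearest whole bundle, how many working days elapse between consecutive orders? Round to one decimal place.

Optimal lot size Q* = (2 × 88,150 × £460 / £9.4)^½ ≈ 2,937.25 → Q = 2,937 bundles
T = Q/D × 360 days = 2,937/88,150 × 360 = 11.995 days

12.0 days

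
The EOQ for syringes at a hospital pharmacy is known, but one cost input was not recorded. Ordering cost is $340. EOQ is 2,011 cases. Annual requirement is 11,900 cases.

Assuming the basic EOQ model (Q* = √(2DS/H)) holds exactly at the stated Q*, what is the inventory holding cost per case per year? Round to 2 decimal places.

EOQ relation: Q² = 2DS/H, so rearrange for the unknown.
H = 2DS / Q² = 2 × 11,900 × 340 / 2,011² = 2.0009

$2.00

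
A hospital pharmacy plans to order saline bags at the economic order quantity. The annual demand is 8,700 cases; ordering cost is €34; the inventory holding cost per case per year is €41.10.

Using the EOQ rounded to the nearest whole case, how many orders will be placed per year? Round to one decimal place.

EOQ = √(2DS/H) = √(2 × 8,700 × 34 / 41.1)
    = √(14,394.16) ≈ 119.98 → Q = 120
N = D/Q = 8,700/120 ≈ 72.500 orders/yr

72.5 orders per year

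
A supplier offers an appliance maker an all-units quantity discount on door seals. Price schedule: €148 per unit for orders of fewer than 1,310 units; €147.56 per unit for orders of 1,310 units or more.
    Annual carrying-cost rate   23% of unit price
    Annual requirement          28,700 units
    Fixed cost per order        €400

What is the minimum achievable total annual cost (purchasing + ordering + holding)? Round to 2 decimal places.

H₁ = 23%×€148 = €34.0400;  H₂ = 23%×€147.56 = €33.9388
EOQ₁ = √(2×28,700×400/34.0400) = 821.28  (< 1,310, feasible at tier 1)
EOQ₂ = √(2×28,700×400/33.9388) = 822.50  (< 1,310 → use Q = 1,310 at tier-2 price)
TC(tier 1 (EOQ₁), Q≈821.3) = €4,275,556.37
TC(tier 2, Q≈1,310.0) = €4,265,965.27
Minimum at tier 2: €4,265,965.27

€4,265,965.27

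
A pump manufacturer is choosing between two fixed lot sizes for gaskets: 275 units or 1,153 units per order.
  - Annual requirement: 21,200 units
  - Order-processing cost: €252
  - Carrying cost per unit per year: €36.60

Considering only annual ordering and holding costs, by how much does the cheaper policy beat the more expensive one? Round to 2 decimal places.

TC(Q) = (D/Q)S + (Q/2)H
TC(275) = (21,200/275)×252 + (275/2)×36.6 = €24,459.41
TC(1,153) = (21,200/1,153)×252 + (1,153/2)×36.6 = €25,733.38
|ΔTC| = |€24,459.41 − €25,733.38| = €1,273.97

€1,273.97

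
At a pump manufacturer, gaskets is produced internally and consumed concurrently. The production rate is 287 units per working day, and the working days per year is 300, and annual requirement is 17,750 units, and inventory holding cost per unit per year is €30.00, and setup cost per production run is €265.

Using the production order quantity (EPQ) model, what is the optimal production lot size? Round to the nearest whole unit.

d = 17,750/300 = 59.1667 units/day;  effective holding cost H(1 − d/p) = 30·(1 − 59.1667/287) = 23.81533
Q* = √(2DS / H_eff) = √(2·17,750·265 / 23.81533) ≈ 628.51

629 units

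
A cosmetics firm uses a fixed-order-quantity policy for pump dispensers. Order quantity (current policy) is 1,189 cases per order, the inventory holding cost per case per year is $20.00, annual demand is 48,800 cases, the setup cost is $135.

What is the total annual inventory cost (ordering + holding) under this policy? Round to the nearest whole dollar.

$17,431

Ordering: D/Q × S = 48,800/1,189 × $135 = $5,540.79
Holding:  Q/2 × H = 1,189/2 × $20 = $11,890.00
Total = $5,540.79 + $11,890.00 = $17,430.79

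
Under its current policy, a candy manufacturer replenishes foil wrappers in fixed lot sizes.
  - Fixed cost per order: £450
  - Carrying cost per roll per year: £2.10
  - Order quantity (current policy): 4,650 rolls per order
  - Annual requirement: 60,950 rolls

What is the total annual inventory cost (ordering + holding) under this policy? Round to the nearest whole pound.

£10,781

Ordering: D/Q × S = 60,950/4,650 × £450 = £5,898.39
Holding:  Q/2 × H = 4,650/2 × £2.1 = £4,882.50
Total = £5,898.39 + £4,882.50 = £10,780.89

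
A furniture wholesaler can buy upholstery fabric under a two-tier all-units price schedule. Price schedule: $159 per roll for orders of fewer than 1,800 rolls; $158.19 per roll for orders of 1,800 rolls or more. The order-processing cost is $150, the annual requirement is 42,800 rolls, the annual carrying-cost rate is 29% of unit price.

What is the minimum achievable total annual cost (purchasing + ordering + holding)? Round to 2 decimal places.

H₁ = 29%×$159 = $46.1100;  H₂ = 29%×$158.19 = $45.8751
EOQ₁ = √(2×42,800×150/46.1100) = 527.70  (< 1,800, feasible at tier 1)
EOQ₂ = √(2×42,800×150/45.8751) = 529.05  (< 1,800 → use Q = 1,800 at tier-2 price)
TC(tier 1 (EOQ₁), Q≈527.7) = $6,829,532.13
TC(tier 2, Q≈1,800.0) = $6,815,386.26
Minimum at tier 2: $6,815,386.26

$6,815,386.26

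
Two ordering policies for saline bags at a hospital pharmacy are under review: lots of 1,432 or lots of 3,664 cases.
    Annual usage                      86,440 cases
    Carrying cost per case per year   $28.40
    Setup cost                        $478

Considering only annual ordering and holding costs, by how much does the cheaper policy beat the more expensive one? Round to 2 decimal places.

$14,117.66

TC(Q) = (D/Q)S + (Q/2)H
TC(1,432) = (86,440/1,432)×478 + (1,432/2)×28.4 = $49,187.98
TC(3,664) = (86,440/3,664)×478 + (3,664/2)×28.4 = $63,305.63
Lots of 1,432 are cheaper by $14,117.66.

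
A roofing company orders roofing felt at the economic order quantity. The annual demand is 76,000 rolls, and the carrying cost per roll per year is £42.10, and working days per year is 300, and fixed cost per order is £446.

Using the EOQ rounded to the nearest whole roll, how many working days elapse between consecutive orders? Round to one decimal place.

5.0 days

EOQ = √(2DS/H) = √(2 × 76,000 × 446 / 42.1)
    = √(1,610,261.28) ≈ 1,268.96 → Q = 1,269 rolls
Days between orders = 300 / (D/Q) = 300 / 59.890 ≈ 5.009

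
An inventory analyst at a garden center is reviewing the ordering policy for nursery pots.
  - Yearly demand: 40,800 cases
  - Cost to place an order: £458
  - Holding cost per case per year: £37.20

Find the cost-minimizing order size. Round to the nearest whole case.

2DS/H = 2·40,800·458/37.2 = 1,004,645.16
EOQ = √1,004,645.16 ≈ 1,002.32

1,002 cases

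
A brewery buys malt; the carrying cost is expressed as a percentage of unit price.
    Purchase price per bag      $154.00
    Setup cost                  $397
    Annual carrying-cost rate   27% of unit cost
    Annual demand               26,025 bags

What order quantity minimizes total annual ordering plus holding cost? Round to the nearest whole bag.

705 bags

Carrying cost H = $154 × 27% = $41.5800/bag/yr
EOQ = √(2DS/H) = √(2 × 26,025 × 397 / 41.58)
    = √(496,966.09) ≈ 704.96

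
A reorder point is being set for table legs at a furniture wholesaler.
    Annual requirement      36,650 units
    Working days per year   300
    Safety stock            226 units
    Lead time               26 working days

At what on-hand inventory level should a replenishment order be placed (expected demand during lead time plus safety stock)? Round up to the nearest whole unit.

3,403 units

Daily demand d = 36,650 / 300 = 122.167 units/day
Demand during lead time = 122.167 × 26 = 3,176.33
Reorder point = 3,176.33 + 226 = 3,402.33 → round up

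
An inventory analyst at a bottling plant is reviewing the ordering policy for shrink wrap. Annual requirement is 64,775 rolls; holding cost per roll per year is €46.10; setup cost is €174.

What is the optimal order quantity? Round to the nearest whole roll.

EOQ = √(2DS/H) = √(2 × 64,775 × 174 / 46.1)
    = √(488,973.97) ≈ 699.27

699 rolls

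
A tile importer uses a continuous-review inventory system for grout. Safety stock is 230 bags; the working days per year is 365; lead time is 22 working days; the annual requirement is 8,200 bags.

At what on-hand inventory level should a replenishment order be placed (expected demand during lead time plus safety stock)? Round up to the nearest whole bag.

725 bags

Daily demand d = 8,200 / 365 = 22.466 bags/day
Demand during lead time = 22.466 × 22 = 494.25
Reorder point = 494.25 + 230 = 724.25 → round up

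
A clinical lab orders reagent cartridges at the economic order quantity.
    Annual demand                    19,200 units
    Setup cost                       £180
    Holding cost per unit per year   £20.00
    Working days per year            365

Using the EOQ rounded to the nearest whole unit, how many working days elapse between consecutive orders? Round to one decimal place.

11.2 days

Q* = √(2·D·S / H) = √(2·19,200·180 / 20) = √345,600.0 ≈ 587.88 → Q = 588 units
Cycle time = (working days × Q)/D = (365 × 588) / 19,200 = 11.178 days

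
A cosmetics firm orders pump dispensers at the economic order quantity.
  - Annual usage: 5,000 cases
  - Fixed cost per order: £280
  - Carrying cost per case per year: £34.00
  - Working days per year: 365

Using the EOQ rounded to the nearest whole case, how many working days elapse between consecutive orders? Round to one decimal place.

Optimal lot size Q* = (2 × 5,000 × £280 / £34)^½ ≈ 286.97 → Q = 287 cases
Cycle time = (working days × Q)/D = (365 × 287) / 5,000 = 20.951 days

21.0 days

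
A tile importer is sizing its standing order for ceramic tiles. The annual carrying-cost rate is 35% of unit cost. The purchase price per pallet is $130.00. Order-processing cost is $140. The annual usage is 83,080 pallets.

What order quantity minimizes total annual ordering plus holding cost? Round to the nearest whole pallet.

Holding cost per pallet per year: H = 35% × $130 = $45.5000
EOQ = √(2DS/H) = √(2 × 83,080 × 140 / 45.5)
    = √(511,261.54) ≈ 715.03

715 pallets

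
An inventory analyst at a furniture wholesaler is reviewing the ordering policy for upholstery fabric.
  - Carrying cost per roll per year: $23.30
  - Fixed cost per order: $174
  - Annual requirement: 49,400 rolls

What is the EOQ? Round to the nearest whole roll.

Q* = √(2·D·S / H) = √(2·49,400·174 / 23.3) = √737,819.7 ≈ 858.96

859 rolls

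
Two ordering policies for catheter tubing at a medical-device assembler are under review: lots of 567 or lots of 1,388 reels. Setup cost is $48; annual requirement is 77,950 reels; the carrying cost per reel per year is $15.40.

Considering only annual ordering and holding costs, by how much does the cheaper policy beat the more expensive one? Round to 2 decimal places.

$2,418.44

TC(Q) = (D/Q)S + (Q/2)H
TC(567) = (77,950/567)×48 + (567/2)×15.4 = $10,964.84
TC(1,388) = (77,950/1,388)×48 + (1,388/2)×15.4 = $13,383.28
|ΔTC| = |$10,964.84 − $13,383.28| = $2,418.44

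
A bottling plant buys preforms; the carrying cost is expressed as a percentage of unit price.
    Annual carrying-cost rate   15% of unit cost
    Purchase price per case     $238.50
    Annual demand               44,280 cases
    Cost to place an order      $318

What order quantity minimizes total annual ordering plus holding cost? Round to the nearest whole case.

Holding cost per case per year: H = 15% × $238.5 = $35.7750
Optimal lot size Q* = (2 × 44,280 × $318 / $35.775)^½ ≈ 887.24

887 cases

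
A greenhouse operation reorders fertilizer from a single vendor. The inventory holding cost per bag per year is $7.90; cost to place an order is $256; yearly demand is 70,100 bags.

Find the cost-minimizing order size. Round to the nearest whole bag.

2,131 bags

Q* = √(2·D·S / H) = √(2·70,100·256 / 7.9) = √4,543,189.9 ≈ 2,131.48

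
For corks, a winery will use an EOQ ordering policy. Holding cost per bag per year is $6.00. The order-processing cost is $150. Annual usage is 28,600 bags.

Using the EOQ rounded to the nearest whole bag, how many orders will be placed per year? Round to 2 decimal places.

Optimal lot size Q* = (2 × 28,600 × $150 / $6)^½ ≈ 1,195.83 → Q = 1,196
N = D/Q = 28,600/1,196 ≈ 23.913 orders/yr

23.91 orders per year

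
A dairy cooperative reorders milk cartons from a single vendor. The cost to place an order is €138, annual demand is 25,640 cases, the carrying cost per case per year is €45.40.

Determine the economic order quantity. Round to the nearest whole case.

395 cases

Q* = √(2·D·S / H) = √(2·25,640·138 / 45.4) = √155,873.1 ≈ 394.81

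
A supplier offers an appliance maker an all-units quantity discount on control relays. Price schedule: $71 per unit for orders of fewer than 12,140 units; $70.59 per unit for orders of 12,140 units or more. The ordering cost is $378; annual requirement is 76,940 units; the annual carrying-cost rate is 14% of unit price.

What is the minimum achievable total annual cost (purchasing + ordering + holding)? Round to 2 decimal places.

$5,486,785.30

H₁ = 14%×$71 = $9.9400;  H₂ = 14%×$70.59 = $9.8826
EOQ₁ = √(2×76,940×378/9.9400) = 2,419.04  (< 12,140, feasible at tier 1)
EOQ₂ = √(2×76,940×378/9.8826) = 2,426.06  (< 12,140 → use Q = 12,140 at tier-2 price)
TC(tier 1 (EOQ₁), Q≈2,419.0) = $5,486,785.30
TC(tier 2, Q≈12,140.0) = $5,493,577.64
Minimum at tier 1 (EOQ₁): $5,486,785.30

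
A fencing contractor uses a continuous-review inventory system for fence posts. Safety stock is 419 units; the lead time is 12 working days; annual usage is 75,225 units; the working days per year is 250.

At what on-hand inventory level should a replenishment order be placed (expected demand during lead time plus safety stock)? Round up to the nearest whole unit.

Daily demand d = 75,225 / 250 = 300.900 units/day
Demand during lead time = 300.900 × 12 = 3,610.80
Reorder point = 3,610.80 + 419 = 4,029.80 → round up

4,030 units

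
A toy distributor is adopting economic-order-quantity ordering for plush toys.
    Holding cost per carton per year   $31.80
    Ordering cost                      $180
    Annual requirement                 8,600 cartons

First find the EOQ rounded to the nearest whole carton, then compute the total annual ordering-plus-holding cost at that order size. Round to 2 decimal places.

$9,922.34

Q* = √(2·D·S / H) = √(2·8,600·180 / 31.8) = √97,358.5 ≈ 312.02 → Q = 312 cartons
Annual ordering cost = (D/Q)·S = (8,600/312) × 180 = $4,961.54
Annual holding cost  = (Q/2)·H = (312/2) × 31.8 = $4,960.80
Total = $4,961.54 + $4,960.80 = $9,922.34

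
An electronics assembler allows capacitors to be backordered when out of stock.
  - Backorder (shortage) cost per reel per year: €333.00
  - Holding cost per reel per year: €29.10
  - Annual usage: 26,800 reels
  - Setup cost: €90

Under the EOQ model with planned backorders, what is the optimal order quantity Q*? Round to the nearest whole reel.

Basic EOQ = √(2·26,800·90/29.1) = 407.153
Backorder adjustment √((H+b)/b) = √((29.1+333)/333) = 1.0428
Q* = 407.153 × 1.0428 ≈ 424.57

425 reels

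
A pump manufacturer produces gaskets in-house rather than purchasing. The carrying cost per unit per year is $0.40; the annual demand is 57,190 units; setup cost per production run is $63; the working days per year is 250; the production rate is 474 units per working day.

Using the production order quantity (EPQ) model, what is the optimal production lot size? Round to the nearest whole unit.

5,901 units

Daily demand d = 57,190/250 = 228.760; p = 474; 1 − d/p = 0.51738
EPQ = √(2DS / (H(1 − d/p)))
    = √(2 × 57,190 × 63 / (0.4 × 0.51738)) ≈ 5,900.77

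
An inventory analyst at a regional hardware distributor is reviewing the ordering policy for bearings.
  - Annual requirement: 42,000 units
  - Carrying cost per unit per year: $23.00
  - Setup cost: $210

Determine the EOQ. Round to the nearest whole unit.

Q* = √(2·D·S / H) = √(2·42,000·210 / 23) = √766,956.5 ≈ 875.76

876 units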